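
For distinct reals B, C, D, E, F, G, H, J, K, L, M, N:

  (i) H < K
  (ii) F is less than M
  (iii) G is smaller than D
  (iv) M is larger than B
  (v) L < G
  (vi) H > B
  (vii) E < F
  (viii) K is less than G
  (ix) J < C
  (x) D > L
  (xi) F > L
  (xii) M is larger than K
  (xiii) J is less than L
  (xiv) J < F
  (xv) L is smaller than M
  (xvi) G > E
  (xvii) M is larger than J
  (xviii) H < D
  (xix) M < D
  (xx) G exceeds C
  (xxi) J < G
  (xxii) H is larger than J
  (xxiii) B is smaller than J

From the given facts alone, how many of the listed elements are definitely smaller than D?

10

Directly below D: L, H, G, M.
One step further: B, J, K, E, C, F (10 so far).
Nothing else is reachable below D; 10 in all.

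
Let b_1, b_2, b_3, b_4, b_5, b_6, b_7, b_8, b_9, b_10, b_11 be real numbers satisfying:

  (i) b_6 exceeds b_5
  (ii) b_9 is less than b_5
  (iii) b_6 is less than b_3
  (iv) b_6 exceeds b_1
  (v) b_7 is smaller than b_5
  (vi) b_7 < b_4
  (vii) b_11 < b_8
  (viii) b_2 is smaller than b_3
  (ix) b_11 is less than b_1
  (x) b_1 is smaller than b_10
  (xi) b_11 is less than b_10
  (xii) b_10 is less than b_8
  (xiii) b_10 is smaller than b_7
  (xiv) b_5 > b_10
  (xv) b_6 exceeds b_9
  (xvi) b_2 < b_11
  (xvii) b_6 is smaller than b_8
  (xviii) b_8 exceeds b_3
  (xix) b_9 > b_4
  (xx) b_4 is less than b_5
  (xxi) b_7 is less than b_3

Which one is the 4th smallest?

Piecing the relations together gives one ordering: b_2 < b_11 < b_1 < b_10 < b_7 < b_4 < b_9 < b_5 < b_6 < b_3 < b_8.
The 4th smallest is b_10.

b_10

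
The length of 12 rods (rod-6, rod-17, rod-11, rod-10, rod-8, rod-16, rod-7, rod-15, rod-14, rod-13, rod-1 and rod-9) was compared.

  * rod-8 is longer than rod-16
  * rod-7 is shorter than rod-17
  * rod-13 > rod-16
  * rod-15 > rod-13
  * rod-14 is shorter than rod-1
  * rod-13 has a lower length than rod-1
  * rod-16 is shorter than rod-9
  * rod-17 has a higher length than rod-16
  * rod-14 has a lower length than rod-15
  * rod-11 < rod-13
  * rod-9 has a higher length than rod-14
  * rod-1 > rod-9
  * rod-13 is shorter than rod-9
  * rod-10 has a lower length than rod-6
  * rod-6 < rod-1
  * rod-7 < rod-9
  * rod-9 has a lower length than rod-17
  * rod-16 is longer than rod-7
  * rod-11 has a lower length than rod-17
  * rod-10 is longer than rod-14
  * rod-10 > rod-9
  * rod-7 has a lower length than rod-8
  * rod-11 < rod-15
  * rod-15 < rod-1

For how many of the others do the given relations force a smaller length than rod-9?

Directly below rod-9: rod-7, rod-16, rod-13, rod-14.
One step further: rod-11 (5 so far).
No other element is forced below rod-9 by the given relations, so the count is 5.

5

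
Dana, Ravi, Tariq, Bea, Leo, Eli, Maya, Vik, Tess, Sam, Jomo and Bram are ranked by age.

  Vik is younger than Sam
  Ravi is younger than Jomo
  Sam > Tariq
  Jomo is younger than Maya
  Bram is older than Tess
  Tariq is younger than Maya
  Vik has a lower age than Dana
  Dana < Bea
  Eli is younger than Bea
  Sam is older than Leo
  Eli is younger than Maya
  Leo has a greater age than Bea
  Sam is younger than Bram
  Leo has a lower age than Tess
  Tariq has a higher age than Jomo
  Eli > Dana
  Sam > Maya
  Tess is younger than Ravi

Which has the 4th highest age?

Tariq

Piecing the relations together gives one ordering: Vik < Dana < Eli < Bea < Leo < Tess < Ravi < Jomo < Tariq < Maya < Sam < Bram.
Counting 4 from the largest end gives Tariq.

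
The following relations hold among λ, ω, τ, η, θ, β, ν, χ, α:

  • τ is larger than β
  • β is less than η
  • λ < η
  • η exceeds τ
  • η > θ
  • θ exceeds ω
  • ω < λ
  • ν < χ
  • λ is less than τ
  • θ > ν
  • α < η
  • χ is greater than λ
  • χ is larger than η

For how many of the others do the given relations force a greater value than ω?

Directly above ω: λ, θ.
One step further: τ, η, χ (5 so far).
Nothing else is reachable above ω; 5 in all.

5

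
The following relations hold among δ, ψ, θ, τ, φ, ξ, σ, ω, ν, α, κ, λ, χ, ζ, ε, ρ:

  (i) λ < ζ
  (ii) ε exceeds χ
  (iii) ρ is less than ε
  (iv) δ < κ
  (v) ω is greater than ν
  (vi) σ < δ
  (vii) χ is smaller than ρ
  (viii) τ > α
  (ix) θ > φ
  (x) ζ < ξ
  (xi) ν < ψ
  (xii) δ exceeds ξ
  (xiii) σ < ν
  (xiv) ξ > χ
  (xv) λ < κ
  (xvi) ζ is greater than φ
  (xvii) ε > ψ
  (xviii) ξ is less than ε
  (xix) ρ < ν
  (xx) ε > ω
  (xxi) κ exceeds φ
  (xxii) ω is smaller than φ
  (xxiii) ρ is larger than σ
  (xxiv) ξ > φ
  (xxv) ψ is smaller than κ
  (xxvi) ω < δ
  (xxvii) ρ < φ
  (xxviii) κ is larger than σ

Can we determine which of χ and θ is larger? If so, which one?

χ < ρ < ν < ω < φ < θ, by transitivity through ρ, ν, ω, φ.
So θ is larger.

θ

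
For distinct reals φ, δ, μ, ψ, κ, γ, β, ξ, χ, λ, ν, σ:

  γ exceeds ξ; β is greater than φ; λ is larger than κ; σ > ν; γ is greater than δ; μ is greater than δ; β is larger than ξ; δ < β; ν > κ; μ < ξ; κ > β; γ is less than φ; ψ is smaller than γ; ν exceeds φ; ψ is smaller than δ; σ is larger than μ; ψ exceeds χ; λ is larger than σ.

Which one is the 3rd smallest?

δ

Piecing the relations together gives one ordering: χ < ψ < δ < μ < ξ < γ < φ < β < κ < ν < σ < λ.
The 3rd smallest is δ.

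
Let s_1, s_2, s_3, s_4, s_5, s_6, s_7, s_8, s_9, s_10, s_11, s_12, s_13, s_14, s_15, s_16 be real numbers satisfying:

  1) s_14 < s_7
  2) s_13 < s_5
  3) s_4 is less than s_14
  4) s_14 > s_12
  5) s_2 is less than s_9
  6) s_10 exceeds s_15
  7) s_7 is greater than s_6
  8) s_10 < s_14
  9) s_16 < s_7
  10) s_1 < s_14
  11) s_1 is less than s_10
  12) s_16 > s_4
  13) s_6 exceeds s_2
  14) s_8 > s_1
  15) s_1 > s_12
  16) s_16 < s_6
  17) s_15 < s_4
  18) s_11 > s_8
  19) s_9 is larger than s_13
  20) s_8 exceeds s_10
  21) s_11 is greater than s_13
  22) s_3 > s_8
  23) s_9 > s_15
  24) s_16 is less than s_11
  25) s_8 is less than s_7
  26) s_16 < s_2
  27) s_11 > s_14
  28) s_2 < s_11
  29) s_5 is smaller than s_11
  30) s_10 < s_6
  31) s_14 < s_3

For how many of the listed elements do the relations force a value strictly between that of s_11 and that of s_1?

Chaining upward from s_1 reaches: s_10, s_8, s_6, s_14, s_3, s_7.
Chaining downward from s_11 reaches: s_13, s_15, s_12, s_4, s_5, s_16, s_10, s_2, s_8, s_14.
Strictly between s_1 and s_11 are those in both lists: s_10, s_8, s_14 — 3 elements.

3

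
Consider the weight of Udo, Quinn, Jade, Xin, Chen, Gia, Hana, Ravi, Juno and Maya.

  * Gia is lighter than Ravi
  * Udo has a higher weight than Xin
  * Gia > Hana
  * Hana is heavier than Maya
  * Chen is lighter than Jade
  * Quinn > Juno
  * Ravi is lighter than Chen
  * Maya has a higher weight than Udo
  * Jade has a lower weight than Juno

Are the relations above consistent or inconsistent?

consistent

The single ordering Xin < Udo < Maya < Hana < Gia < Ravi < Chen < Jade < Juno < Quinn satisfies every listed relation, so no contradiction arises.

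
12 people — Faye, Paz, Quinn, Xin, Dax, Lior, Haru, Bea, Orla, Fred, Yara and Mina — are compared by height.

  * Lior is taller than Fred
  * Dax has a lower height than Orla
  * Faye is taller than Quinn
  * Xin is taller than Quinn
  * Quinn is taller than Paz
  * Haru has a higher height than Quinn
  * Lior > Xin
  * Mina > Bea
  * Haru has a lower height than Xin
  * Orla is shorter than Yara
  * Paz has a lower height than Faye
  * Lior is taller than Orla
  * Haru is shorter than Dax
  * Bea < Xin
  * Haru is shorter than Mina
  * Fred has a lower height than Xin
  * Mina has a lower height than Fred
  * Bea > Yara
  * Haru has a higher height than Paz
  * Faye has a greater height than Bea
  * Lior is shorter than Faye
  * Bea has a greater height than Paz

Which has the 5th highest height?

Mina

Chaining the given pairs: Paz < Quinn < Haru < Dax < Orla < Yara < Bea < Mina < Fred < Xin < Lior < Faye.
Counting 5 from the largest end gives Mina.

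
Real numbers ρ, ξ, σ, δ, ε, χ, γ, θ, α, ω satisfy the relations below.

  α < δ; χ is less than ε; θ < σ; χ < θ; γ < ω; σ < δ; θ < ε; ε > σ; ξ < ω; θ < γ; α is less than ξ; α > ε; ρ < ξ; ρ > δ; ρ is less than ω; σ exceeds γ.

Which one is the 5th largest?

The consecutive relations fix a unique order: χ < θ < γ < σ < ε < α < δ < ρ < ξ < ω.
Counting 5 from the largest end gives α.

α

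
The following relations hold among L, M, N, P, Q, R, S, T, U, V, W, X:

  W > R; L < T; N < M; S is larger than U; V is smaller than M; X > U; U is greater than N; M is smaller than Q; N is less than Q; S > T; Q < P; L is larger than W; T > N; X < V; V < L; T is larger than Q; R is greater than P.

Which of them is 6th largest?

P

Chaining the given pairs: N < U < X < V < M < Q < P < R < W < L < T < S.
Counting 6 from the largest end gives P.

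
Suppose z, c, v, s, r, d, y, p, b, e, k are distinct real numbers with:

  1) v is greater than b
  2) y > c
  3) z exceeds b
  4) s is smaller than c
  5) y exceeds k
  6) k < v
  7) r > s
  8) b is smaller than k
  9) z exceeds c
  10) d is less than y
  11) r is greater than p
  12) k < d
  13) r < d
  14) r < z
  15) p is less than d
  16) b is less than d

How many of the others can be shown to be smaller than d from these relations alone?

5

The elements the relations force below d are p, b, s, r, k — no chain reaches any other.
That is 5.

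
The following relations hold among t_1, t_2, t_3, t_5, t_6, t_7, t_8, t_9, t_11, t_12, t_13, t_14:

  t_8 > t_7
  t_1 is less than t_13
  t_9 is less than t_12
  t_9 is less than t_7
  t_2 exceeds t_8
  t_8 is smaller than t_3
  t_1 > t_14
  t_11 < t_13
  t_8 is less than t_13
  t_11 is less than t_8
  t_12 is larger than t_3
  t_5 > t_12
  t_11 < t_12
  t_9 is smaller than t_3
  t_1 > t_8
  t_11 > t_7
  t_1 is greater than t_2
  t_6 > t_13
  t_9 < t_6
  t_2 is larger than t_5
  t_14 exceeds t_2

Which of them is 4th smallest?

The consecutive relations fix a unique order: t_9 < t_7 < t_11 < t_8 < t_3 < t_12 < t_5 < t_2 < t_14 < t_1 < t_13 < t_6.
The 4th smallest is t_8.

t_8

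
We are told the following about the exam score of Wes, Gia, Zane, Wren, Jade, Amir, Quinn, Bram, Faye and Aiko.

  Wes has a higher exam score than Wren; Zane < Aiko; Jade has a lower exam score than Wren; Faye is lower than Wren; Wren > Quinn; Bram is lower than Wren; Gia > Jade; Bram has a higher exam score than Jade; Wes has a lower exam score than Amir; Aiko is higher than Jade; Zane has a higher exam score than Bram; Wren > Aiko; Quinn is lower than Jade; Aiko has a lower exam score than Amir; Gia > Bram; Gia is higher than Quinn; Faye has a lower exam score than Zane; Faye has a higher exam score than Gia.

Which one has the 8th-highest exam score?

The consecutive relations fix a unique order: Quinn < Jade < Bram < Gia < Faye < Zane < Aiko < Wren < Wes < Amir.
The 8th largest is Bram.

Bram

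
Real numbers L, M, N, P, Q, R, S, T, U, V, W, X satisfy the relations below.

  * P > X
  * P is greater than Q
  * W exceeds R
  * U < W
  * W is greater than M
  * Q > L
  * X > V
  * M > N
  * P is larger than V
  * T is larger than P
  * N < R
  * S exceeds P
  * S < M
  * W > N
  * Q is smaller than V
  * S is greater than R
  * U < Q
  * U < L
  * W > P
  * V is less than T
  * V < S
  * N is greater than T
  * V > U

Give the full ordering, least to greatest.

Each adjacent pair is fixed by a given relation: U < L; L < Q; Q < V; V < X; X < P; P < T; T < N; N < R; R < S; S < M; M < W. Chaining them end to end gives the full order.

U < L < Q < V < X < P < T < N < R < S < M < W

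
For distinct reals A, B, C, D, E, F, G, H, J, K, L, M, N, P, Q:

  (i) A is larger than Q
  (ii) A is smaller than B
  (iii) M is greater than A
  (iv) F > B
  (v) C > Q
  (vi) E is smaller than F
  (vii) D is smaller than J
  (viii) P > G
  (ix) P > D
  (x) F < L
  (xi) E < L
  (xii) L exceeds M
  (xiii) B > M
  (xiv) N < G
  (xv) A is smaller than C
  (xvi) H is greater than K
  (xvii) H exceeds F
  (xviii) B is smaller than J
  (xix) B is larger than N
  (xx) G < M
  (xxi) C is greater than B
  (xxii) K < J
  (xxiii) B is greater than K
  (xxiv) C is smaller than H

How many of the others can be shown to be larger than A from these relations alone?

7

From A the given relations immediately reach M, B, C.
From those, F, J, L, H — 7 in total.
No other element is forced above A by the given relations, so the count is 7.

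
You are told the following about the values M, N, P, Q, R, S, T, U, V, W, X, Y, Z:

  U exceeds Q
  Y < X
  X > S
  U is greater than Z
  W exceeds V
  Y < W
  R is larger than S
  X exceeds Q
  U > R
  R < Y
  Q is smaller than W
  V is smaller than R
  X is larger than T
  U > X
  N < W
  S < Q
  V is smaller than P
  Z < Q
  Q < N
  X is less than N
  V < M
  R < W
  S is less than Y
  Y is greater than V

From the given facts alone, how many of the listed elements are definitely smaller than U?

The elements the relations force below U are V, T, S, R, Z, Q, Y, X — no chain reaches any other.
That is 8.

8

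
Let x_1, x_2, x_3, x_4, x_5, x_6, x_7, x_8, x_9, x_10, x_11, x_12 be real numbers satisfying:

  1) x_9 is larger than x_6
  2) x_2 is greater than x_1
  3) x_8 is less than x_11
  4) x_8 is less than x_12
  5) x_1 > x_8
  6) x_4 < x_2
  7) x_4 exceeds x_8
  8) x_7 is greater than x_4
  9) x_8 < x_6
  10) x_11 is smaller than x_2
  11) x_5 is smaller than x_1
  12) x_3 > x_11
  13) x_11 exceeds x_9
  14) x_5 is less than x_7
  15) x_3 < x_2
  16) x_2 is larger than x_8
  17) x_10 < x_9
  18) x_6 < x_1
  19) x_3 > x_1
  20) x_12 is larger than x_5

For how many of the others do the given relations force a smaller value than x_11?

The elements the relations force below x_11 are x_10, x_8, x_6, x_9 — no chain reaches any other.
That is 4.

4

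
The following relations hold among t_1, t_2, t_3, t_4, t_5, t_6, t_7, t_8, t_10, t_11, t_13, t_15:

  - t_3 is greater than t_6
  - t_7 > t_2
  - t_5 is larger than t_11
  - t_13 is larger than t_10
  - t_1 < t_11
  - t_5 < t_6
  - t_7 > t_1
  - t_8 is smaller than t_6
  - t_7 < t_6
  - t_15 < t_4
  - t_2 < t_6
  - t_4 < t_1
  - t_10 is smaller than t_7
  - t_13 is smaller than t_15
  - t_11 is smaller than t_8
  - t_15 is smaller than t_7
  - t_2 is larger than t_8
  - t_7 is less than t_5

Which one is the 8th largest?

t_1

Chaining the given pairs: t_10 < t_13 < t_15 < t_4 < t_1 < t_11 < t_8 < t_2 < t_7 < t_5 < t_6 < t_3.
The 8th largest is t_1.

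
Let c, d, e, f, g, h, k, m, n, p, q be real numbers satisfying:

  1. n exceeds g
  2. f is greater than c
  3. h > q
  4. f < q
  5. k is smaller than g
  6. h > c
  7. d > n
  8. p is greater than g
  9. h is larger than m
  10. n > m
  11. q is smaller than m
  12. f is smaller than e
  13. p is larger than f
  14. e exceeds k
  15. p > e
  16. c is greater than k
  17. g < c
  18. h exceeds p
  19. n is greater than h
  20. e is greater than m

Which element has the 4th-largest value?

Piecing the relations together gives one ordering: k < g < c < f < q < m < e < p < h < n < d.
Counting 4 from the largest end gives p.

p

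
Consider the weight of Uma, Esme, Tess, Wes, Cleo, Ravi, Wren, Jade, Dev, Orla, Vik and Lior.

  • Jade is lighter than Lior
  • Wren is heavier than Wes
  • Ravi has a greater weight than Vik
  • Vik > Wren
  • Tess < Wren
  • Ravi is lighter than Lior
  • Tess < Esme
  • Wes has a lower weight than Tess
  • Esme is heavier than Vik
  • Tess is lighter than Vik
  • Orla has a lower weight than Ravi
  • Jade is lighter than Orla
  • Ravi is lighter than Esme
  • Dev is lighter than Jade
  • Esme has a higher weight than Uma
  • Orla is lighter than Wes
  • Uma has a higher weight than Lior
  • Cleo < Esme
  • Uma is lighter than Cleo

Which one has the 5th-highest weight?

Piecing the relations together gives one ordering: Dev < Jade < Orla < Wes < Tess < Wren < Vik < Ravi < Lior < Uma < Cleo < Esme.
Counting 5 from the largest end gives Ravi.

Ravi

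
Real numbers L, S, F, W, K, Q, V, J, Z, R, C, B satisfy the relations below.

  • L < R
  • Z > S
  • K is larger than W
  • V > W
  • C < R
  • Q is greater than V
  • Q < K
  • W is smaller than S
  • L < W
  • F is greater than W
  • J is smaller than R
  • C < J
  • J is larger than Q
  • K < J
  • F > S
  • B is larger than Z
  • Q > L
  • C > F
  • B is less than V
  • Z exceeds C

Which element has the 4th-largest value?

Piecing the relations together gives one ordering: L < W < S < F < C < Z < B < V < Q < K < J < R.
Counting 4 from the largest end gives Q.

Q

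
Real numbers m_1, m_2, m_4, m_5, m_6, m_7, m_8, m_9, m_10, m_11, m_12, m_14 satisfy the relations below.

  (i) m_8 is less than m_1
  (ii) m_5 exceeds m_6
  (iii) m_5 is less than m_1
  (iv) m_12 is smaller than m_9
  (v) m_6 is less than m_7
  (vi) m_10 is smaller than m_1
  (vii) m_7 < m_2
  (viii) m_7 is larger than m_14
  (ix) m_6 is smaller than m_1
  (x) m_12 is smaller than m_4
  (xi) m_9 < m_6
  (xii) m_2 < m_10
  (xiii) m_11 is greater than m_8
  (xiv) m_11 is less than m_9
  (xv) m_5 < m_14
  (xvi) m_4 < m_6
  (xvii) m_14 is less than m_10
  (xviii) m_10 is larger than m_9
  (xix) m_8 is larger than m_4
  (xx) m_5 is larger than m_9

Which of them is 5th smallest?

m_9

Chaining the given pairs: m_12 < m_4 < m_8 < m_11 < m_9 < m_6 < m_5 < m_14 < m_7 < m_2 < m_10 < m_1.
Counting 5 from the smallest end gives m_9.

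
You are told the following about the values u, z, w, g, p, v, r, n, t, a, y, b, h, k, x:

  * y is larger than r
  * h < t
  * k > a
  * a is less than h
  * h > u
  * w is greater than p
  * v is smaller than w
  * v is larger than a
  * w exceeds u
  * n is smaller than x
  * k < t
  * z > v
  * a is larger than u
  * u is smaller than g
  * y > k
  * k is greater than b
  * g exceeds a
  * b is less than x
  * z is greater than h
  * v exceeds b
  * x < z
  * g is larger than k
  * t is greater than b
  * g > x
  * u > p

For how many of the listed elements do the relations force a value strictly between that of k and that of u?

Chaining upward from u reaches: a, v, h, w, y, g, t, z.
Chaining downward from k reaches: b, p, a.
Strictly between u and k are those in both lists: a — 1 element.

1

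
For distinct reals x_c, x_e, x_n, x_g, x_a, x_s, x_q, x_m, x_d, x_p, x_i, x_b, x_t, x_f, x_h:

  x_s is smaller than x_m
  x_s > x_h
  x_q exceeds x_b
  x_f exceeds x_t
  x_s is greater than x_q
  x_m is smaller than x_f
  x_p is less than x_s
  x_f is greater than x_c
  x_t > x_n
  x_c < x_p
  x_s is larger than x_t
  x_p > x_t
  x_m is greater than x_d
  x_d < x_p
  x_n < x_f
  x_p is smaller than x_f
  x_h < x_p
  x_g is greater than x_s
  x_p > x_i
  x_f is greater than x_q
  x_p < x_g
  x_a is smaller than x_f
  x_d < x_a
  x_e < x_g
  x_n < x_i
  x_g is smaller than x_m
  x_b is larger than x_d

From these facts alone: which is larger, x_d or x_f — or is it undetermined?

x_f

Link the given pairs in sequence: x_d < x_b; x_b < x_q; x_q < x_s; x_s < x_g; x_g < x_m; x_m < x_f.
Chaining these gives x_d < x_b < x_q < x_s < x_g < x_m < x_f.
So x_f is larger.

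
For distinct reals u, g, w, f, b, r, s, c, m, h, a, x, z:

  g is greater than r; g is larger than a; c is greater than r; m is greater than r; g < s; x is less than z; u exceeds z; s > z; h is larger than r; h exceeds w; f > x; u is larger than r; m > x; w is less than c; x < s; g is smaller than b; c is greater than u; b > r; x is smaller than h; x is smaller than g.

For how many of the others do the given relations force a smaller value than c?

Directly below c: r, w, u.
One step further: z (4 so far).
One step further: x (5 so far).
No other element is forced below c by the given relations, so the count is 5.

5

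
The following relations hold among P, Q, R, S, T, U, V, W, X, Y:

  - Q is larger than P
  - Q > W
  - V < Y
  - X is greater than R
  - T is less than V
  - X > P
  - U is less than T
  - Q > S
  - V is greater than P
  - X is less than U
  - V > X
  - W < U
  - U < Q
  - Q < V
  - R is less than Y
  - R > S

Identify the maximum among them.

W is not greatest since W < Q; P is not greatest since P < V; S is not greatest since S < R; R is not greatest since R < X; X is not greatest since X < U; U is not greatest since U < T; Q is not greatest since Q < V; T is not greatest since T < V; V is not greatest since V < Y.
Only Y has nothing above it, so Y is the maximum.

Y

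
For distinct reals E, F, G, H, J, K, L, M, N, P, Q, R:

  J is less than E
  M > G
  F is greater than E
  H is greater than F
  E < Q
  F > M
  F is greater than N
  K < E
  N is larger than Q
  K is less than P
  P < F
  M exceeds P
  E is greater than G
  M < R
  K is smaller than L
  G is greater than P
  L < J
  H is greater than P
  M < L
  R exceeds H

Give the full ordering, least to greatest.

The consecutive links are each given: K < P; P < G; G < M; M < L; L < J; J < E; E < Q; Q < N; N < F; F < H; H < R.

K < P < G < M < L < J < E < Q < N < F < H < R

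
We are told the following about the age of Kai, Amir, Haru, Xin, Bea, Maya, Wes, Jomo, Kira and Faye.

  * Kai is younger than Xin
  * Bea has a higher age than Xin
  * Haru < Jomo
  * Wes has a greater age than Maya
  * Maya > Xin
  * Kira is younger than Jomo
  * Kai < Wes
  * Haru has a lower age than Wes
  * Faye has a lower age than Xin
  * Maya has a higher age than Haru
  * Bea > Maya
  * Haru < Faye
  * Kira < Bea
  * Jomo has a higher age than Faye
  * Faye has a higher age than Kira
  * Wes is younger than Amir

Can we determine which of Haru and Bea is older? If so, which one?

Bea

Following the relations from Haru: Haru < Faye < Xin < Maya < Bea.
So Bea is older.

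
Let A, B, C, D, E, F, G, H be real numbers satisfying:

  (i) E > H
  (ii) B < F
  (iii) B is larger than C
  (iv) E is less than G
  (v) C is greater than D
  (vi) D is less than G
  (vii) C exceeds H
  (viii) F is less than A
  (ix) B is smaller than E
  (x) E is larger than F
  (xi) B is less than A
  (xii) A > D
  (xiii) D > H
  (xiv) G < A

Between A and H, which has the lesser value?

H

Link the given pairs in sequence: H < D; D < C; C < B; B < F; F < E; E < G; G < A.
Chaining these gives H < D < C < B < F < E < G < A.
So H < A; H is the smaller of the two.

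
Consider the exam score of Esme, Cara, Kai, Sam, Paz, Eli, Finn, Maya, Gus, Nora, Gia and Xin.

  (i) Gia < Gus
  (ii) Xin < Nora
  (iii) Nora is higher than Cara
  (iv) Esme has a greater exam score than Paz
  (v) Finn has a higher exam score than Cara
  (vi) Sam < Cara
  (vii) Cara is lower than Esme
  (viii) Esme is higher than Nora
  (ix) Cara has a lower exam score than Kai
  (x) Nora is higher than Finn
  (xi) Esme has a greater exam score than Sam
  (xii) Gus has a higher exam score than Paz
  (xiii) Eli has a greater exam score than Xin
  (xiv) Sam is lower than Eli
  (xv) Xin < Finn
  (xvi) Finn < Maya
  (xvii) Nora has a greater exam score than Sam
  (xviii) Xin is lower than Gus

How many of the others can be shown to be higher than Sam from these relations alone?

From Sam the given relations immediately reach Cara, Nora, Eli, Esme.
From those, Finn, Kai — 6 in total.
From those, Maya — 7 in total.
No other element is forced above Sam by the given relations, so the count is 7.

7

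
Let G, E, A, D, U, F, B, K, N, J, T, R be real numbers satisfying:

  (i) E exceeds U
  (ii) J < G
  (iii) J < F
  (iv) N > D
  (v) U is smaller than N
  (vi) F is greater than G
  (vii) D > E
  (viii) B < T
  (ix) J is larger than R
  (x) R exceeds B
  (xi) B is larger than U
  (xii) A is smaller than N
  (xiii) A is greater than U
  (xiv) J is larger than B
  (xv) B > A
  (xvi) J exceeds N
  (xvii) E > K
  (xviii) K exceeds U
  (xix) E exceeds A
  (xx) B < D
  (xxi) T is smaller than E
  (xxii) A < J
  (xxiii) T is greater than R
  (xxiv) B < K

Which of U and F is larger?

Chaining the given relations: U < A < B < R < T < E < D < N < J < G < F.
So U < F; F is the larger of the two.

F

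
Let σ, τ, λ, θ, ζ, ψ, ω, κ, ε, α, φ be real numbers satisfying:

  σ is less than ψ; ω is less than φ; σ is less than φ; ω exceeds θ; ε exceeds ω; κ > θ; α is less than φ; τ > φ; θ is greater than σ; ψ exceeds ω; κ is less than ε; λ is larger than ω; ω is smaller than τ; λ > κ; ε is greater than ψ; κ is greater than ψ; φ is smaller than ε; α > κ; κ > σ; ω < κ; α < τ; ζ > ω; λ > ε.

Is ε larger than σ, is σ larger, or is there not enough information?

ε

σ < θ and θ < ω give σ < ω.
With ω < ψ: σ < θ < ω < ψ.
With ψ < κ: σ < θ < ω < ψ < κ.
With κ < α: σ < θ < ω < ψ < κ < α.
Then α < φ extends the chain to φ.
With φ < ε: σ < θ < ω < ψ < κ < α < φ < ε.
So ε is larger.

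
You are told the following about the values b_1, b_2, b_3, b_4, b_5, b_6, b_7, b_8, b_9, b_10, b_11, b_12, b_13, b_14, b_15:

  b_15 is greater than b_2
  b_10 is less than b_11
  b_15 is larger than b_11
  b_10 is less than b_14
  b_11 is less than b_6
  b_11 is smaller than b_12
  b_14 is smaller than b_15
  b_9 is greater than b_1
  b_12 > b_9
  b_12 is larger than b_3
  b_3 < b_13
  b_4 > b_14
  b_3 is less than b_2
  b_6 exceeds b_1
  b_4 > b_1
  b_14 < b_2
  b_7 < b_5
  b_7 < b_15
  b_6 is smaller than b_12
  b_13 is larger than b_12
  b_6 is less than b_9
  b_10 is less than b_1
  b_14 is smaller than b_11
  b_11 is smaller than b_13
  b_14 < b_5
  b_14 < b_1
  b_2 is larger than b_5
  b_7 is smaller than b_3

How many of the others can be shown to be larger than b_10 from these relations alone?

11

Directly above b_10: b_14, b_1, b_11.
One step further: b_5, b_6, b_2, b_15, b_4, b_9, b_12, b_13 (11 so far).
No other element is forced above b_10 by the given relations, so the count is 11.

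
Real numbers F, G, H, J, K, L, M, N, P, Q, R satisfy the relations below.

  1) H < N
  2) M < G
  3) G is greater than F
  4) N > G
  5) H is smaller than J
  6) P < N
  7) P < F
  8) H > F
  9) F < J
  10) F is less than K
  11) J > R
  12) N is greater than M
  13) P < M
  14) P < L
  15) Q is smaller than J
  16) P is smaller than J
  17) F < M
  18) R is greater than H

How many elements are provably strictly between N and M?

The relations place M below N. An element lies strictly between them when it is forced above M and also forced below N.
Above M: {G}. Below N: {P, F, H, G}.
Intersection: {G} — 1.

1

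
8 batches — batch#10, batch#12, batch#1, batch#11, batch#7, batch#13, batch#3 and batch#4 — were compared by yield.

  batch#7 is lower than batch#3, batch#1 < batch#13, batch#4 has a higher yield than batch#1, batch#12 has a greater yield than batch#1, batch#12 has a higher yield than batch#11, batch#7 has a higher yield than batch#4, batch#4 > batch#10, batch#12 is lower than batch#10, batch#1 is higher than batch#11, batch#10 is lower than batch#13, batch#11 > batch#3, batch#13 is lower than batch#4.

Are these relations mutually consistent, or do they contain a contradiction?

inconsistent

Chaining the given relations yields batch#3 < batch#11 < batch#1 < batch#12 < batch#10 < batch#13 < batch#4 < batch#7, so batch#3 < batch#7. But one relation states batch#7 < batch#3. These cannot both hold.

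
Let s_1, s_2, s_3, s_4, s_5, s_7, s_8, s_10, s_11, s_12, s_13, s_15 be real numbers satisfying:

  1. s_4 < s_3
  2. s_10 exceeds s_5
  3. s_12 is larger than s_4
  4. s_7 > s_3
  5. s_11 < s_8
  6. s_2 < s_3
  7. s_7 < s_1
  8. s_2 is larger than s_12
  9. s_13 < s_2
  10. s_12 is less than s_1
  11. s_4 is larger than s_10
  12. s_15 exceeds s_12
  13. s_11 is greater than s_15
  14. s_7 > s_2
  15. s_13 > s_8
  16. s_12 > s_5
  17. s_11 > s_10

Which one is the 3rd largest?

s_3

Piecing the relations together gives one ordering: s_5 < s_10 < s_4 < s_12 < s_15 < s_11 < s_8 < s_13 < s_2 < s_3 < s_7 < s_1.
The 3rd largest is s_3.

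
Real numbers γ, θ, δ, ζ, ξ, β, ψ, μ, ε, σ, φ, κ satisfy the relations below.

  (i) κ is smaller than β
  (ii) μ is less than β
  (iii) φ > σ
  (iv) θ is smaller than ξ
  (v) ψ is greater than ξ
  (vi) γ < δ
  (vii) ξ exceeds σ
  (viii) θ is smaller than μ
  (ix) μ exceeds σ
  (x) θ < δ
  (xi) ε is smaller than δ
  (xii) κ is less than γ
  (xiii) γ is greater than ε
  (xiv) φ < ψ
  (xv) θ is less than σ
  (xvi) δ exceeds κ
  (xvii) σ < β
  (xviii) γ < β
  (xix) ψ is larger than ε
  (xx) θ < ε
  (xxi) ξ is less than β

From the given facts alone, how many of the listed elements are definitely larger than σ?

From σ the given relations immediately reach ξ, φ, μ, β.
From those, ψ — 5 in total.
Nothing else is reachable above σ; 5 in all.

5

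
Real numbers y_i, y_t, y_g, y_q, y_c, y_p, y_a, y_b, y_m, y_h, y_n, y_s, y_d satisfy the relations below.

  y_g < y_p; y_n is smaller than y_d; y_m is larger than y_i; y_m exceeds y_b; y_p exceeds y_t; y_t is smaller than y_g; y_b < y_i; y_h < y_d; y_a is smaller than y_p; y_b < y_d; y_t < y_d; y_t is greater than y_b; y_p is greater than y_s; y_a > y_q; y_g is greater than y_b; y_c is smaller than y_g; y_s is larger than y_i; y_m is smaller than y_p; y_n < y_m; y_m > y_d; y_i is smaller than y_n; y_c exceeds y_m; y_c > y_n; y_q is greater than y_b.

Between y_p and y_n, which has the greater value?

The relevant relations are y_n < y_d; y_d < y_m; y_m < y_c; y_c < y_g; y_g < y_p.
Together: y_n < y_d < y_m < y_c < y_g < y_p.
So y_n < y_p; y_p is the larger of the two.

y_p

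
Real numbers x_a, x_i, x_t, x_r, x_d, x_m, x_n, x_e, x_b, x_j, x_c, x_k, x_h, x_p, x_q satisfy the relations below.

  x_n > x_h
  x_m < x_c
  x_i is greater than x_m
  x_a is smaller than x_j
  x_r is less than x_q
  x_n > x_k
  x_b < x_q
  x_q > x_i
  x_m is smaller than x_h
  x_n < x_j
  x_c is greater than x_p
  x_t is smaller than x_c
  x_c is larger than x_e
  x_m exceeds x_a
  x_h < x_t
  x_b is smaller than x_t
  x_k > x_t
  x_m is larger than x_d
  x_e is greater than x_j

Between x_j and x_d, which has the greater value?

x_j

Following the relations from x_d: x_d < x_m < x_h < x_t < x_k < x_n < x_j.
So x_d < x_j; x_j is the larger of the two.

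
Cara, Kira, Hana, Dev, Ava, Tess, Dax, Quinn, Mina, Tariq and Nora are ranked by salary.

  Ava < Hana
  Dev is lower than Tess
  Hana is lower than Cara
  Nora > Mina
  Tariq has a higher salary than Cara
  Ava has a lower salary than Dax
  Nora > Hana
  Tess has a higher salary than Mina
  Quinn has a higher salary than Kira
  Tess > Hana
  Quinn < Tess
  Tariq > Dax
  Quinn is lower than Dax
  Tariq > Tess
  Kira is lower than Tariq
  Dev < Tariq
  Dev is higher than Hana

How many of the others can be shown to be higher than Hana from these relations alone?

5

The elements the relations force above Hana are Nora, Dev, Cara, Tess, Tariq — no chain reaches any other.
That is 5.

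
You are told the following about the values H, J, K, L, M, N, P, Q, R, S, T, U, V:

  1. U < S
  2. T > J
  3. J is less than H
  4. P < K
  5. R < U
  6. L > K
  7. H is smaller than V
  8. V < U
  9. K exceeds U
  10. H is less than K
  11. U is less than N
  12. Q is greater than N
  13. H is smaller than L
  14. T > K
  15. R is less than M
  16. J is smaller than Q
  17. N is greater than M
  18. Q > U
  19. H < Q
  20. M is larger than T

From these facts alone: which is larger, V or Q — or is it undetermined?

Link the given pairs in sequence: V < U; U < K; K < T; T < M; M < N; N < Q.
Chaining these gives V < U < K < T < M < N < Q.
So Q is larger.

Q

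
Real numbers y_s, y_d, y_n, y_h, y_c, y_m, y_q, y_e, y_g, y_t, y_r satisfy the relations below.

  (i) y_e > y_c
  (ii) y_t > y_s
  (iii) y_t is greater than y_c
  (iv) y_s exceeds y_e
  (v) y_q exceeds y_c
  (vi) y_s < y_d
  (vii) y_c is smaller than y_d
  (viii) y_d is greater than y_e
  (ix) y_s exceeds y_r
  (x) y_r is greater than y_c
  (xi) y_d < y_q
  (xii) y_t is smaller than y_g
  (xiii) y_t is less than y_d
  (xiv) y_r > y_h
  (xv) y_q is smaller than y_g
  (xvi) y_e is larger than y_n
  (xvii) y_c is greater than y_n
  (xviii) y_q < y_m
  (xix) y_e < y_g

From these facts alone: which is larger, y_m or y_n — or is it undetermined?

y_m

Following the relations from y_n: y_n < y_c < y_e < y_s < y_t < y_d < y_q < y_m.
So y_m is larger.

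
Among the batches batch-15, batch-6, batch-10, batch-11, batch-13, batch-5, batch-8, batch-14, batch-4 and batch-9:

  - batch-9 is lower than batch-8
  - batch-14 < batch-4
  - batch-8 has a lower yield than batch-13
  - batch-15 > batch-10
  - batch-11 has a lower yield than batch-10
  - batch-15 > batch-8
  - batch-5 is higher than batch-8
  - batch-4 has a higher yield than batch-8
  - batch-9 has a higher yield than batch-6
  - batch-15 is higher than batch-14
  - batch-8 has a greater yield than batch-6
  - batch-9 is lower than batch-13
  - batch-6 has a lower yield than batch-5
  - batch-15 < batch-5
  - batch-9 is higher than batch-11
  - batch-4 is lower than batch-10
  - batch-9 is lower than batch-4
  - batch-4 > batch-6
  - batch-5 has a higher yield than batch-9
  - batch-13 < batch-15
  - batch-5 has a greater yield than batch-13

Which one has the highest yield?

batch-11 is not greatest since batch-11 < batch-10; batch-6 is not greatest since batch-6 < batch-4; batch-14 is not greatest since batch-14 < batch-15; batch-9 is not greatest since batch-9 < batch-8; batch-8 is not greatest since batch-8 < batch-5; batch-13 is not greatest since batch-13 < batch-5; batch-4 is not greatest since batch-4 < batch-10; batch-10 is not greatest since batch-10 < batch-15; batch-15 is not greatest since batch-15 < batch-5.
Only batch-5 has nothing above it, so batch-5 is the highest yield.

batch-5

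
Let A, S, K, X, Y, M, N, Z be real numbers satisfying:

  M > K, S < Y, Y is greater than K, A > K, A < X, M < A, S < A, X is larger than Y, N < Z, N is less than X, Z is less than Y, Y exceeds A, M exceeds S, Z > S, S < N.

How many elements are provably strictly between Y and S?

Chaining upward from S reaches: N, Z, M, A, X.
Chaining downward from Y reaches: N, Z, K, M, A.
Strictly between S and Y are those in both lists: N, Z, M, A — 4 elements.

4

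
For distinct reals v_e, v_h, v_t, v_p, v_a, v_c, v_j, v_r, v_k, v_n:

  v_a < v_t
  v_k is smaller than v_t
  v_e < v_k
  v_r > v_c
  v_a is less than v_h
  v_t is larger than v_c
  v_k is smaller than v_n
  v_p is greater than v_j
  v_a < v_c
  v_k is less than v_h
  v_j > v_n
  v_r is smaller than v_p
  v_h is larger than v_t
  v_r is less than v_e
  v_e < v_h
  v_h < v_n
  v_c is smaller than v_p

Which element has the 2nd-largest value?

v_j

Piecing the relations together gives one ordering: v_a < v_c < v_r < v_e < v_k < v_t < v_h < v_n < v_j < v_p.
Counting 2 from the largest end gives v_j.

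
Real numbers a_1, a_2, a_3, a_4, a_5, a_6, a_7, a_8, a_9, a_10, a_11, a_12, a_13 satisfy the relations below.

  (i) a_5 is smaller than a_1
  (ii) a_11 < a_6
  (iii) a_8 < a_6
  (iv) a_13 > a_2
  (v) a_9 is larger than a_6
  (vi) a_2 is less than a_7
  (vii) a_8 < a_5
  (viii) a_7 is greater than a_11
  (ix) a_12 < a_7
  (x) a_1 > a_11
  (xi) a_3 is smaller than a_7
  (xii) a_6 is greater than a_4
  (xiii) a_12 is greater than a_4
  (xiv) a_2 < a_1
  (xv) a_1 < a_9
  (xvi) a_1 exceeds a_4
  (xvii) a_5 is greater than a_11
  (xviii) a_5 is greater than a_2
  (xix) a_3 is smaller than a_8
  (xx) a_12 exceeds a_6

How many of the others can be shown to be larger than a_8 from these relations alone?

6

The elements the relations force above a_8 are a_6, a_5, a_12, a_7, a_1, a_9 — no chain reaches any other.
That is 6.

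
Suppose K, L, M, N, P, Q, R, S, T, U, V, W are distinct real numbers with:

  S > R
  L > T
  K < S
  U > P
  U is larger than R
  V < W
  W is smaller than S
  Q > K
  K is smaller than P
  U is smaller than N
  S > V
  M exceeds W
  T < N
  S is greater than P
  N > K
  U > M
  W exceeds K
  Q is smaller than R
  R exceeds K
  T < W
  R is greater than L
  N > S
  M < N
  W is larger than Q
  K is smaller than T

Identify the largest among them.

K is not greatest since K < T; Q is not greatest since Q < W; T is not greatest since T < N; L is not greatest since L < R; V is not greatest since V < W; P is not greatest since P < U; W is not greatest since W < S; R is not greatest since R < U; S is not greatest since S < N; M is not greatest since M < N; U is not greatest since U < N.
Only N has nothing above it, so N is the largest.

N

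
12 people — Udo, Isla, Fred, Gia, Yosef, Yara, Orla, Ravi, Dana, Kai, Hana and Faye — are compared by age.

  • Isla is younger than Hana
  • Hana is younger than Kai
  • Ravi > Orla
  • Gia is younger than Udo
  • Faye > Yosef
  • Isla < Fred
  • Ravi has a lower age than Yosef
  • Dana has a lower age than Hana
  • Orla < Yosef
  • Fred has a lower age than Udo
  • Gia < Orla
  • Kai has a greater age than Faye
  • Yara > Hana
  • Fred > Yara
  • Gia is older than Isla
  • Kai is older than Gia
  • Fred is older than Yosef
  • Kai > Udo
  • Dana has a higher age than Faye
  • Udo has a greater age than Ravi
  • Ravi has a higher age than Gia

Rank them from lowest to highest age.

Each adjacent pair is fixed by a given relation: Isla < Gia; Gia < Orla; Orla < Ravi; Ravi < Yosef; Yosef < Faye; Faye < Dana; Dana < Hana; Hana < Yara; Yara < Fred; Fred < Udo; Udo < Kai. Chaining them end to end gives the full order.

Isla < Gia < Orla < Ravi < Yosef < Faye < Dana < Hana < Yara < Fred < Udo < Kai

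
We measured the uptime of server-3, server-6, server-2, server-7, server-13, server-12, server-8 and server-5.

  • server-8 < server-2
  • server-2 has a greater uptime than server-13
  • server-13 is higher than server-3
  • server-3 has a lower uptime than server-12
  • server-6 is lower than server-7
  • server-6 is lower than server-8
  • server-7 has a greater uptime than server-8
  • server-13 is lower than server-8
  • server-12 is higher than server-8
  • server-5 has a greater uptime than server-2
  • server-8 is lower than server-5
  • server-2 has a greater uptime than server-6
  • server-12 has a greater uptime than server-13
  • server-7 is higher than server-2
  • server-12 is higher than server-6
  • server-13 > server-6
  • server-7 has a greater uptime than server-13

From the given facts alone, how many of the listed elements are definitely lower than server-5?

5

From server-5 the given relations immediately reach server-8, server-2.
From those, server-6, server-13 — 4 in total.
From those, server-3 — 5 in total.
No other element is forced below server-5 by the given relations, so the count is 5.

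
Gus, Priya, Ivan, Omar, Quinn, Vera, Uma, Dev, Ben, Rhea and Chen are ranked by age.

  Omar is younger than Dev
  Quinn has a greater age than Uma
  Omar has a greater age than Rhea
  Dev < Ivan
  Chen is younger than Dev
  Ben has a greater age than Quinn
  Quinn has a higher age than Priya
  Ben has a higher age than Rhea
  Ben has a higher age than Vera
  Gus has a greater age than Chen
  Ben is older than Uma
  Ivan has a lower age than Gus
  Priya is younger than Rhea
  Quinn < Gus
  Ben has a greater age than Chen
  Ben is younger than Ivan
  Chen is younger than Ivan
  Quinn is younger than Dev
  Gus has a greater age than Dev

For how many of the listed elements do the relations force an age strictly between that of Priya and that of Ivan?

5

The relations place Priya below Ivan. An element lies strictly between them when it is forced above Priya and also forced below Ivan.
Above Priya: {Rhea, Quinn, Omar, Dev, Ben, Gus}. Below Ivan: {Uma, Rhea, Chen, Quinn, Vera, Omar, Dev, Ben}.
Intersection: {Rhea, Quinn, Omar, Dev, Ben} — 5.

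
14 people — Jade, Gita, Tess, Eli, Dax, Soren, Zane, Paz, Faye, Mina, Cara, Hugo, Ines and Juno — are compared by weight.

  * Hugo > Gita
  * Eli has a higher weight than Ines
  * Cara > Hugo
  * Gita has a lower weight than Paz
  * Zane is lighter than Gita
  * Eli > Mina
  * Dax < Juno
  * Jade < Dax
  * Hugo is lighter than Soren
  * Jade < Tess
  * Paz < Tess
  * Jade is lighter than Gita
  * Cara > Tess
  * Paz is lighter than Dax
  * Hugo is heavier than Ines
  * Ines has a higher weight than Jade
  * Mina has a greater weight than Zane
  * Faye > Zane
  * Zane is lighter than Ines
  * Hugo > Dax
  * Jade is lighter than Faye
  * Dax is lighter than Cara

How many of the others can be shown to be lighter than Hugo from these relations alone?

Directly below Hugo: Gita, Ines, Dax.
One step further: Jade, Zane, Paz (6 so far).
No other element is forced below Hugo by the given relations, so the count is 6.

6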